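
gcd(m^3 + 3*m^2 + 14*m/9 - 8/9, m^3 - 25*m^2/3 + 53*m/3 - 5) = m - 1/3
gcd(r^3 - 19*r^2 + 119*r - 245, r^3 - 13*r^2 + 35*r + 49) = r^2 - 14*r + 49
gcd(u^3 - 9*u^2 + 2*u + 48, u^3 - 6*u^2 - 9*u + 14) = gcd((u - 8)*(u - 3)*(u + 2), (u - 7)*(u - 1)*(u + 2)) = u + 2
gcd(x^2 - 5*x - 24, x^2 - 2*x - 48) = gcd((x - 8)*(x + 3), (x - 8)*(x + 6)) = x - 8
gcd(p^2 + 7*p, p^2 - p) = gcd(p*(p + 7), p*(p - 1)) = p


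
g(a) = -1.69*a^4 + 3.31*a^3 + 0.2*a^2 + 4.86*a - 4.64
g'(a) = -6.76*a^3 + 9.93*a^2 + 0.4*a + 4.86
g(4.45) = -350.09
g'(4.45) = -392.42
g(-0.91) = -12.55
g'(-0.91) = 17.81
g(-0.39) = -6.74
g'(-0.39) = 6.62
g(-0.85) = -11.54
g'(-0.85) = 15.85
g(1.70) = 6.35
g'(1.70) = 1.03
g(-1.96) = -63.26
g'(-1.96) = 93.12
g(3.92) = -182.19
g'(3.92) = -248.18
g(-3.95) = -636.12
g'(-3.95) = 574.83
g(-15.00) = -96760.04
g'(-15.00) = 25048.11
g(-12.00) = -40797.68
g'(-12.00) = 13111.26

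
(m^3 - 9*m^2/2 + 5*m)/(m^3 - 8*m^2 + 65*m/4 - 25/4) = 2*m*(m - 2)/(2*m^2 - 11*m + 5)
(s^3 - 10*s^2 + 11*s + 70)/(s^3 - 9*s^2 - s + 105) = (s + 2)/(s + 3)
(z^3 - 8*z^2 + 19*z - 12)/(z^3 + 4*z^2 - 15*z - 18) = (z^2 - 5*z + 4)/(z^2 + 7*z + 6)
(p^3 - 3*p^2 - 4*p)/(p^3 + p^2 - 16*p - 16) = p/(p + 4)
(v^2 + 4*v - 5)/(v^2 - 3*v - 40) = (v - 1)/(v - 8)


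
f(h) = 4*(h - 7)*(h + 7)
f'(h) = 8*h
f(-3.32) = -151.91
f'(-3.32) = -26.56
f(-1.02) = -191.84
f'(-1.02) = -8.16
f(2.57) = -169.58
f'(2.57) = 20.56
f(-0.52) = -194.92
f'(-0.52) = -4.16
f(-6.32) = -36.23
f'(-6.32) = -50.56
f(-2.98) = -160.48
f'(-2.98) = -23.84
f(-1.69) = -184.58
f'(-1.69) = -13.52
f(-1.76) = -183.61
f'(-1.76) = -14.08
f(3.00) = -160.00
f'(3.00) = 24.00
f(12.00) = 380.00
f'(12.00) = 96.00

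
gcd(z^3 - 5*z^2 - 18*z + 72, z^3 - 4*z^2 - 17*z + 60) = z^2 + z - 12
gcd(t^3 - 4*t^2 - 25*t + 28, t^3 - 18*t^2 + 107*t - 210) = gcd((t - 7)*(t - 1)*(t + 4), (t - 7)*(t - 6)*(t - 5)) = t - 7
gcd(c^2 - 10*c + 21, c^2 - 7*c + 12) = c - 3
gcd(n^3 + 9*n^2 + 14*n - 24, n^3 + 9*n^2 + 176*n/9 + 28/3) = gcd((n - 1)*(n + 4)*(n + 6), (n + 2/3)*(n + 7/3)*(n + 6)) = n + 6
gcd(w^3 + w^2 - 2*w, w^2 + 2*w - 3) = w - 1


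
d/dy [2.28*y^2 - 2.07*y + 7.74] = 4.56*y - 2.07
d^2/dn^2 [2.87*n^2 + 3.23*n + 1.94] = 5.74000000000000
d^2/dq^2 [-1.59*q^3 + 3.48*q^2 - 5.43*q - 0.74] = 6.96 - 9.54*q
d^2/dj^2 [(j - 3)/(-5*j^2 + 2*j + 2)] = 2*(4*(j - 3)*(5*j - 1)^2 + (15*j - 17)*(-5*j^2 + 2*j + 2))/(-5*j^2 + 2*j + 2)^3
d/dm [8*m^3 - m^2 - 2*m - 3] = 24*m^2 - 2*m - 2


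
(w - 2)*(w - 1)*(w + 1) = w^3 - 2*w^2 - w + 2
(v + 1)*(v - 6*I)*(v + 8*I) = v^3 + v^2 + 2*I*v^2 + 48*v + 2*I*v + 48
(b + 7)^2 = b^2 + 14*b + 49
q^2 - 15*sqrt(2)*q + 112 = (q - 8*sqrt(2))*(q - 7*sqrt(2))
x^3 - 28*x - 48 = (x - 6)*(x + 2)*(x + 4)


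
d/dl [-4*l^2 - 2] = -8*l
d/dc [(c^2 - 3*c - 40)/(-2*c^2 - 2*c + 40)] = -2/(c^2 - 8*c + 16)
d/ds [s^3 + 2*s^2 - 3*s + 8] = 3*s^2 + 4*s - 3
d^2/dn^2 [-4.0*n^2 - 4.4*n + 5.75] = -8.00000000000000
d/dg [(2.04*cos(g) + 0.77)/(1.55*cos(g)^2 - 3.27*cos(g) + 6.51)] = (3.162*cos(g)^2 + 2.387*cos(g) - 15.7983)*sin(g)/(2.4025*cos(g)^4 - 10.137*cos(g)^3 + 30.8739*cos(g)^2 - 42.5754*cos(g) + 42.3801)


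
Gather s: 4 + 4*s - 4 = 4*s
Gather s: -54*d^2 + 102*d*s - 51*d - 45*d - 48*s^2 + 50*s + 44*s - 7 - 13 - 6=-54*d^2 - 96*d - 48*s^2 + s*(102*d + 94) - 26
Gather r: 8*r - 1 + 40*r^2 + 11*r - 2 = 40*r^2 + 19*r - 3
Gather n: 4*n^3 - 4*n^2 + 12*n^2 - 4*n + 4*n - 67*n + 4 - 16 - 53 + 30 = 4*n^3 + 8*n^2 - 67*n - 35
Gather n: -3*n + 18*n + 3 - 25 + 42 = 15*n + 20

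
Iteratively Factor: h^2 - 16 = (h + 4)*(h - 4)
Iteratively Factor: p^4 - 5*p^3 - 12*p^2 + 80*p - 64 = (p - 4)*(p^3 - p^2 - 16*p + 16) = (p - 4)*(p - 1)*(p^2 - 16) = (p - 4)*(p - 1)*(p + 4)*(p - 4)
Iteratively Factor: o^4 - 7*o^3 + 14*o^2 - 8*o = (o - 2)*(o^3 - 5*o^2 + 4*o) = (o - 2)*(o - 1)*(o^2 - 4*o) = o*(o - 2)*(o - 1)*(o - 4)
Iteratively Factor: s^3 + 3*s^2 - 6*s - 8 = (s - 2)*(s^2 + 5*s + 4) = (s - 2)*(s + 4)*(s + 1)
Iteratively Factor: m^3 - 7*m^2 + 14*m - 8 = (m - 4)*(m^2 - 3*m + 2) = (m - 4)*(m - 1)*(m - 2)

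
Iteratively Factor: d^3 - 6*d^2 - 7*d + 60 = (d - 5)*(d^2 - d - 12) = (d - 5)*(d - 4)*(d + 3)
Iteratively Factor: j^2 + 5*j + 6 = (j + 2)*(j + 3)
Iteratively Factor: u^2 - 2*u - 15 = (u + 3)*(u - 5)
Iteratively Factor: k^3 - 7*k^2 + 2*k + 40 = (k - 5)*(k^2 - 2*k - 8) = (k - 5)*(k + 2)*(k - 4)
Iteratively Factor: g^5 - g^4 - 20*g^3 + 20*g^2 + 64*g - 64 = (g - 1)*(g^4 - 20*g^2 + 64) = (g - 1)*(g + 2)*(g^3 - 2*g^2 - 16*g + 32) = (g - 2)*(g - 1)*(g + 2)*(g^2 - 16) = (g - 4)*(g - 2)*(g - 1)*(g + 2)*(g + 4)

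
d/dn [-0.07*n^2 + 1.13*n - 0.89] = 1.13 - 0.14*n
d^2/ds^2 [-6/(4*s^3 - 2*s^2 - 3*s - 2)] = 12*(2*(6*s - 1)*(-4*s^3 + 2*s^2 + 3*s + 2) + (-12*s^2 + 4*s + 3)^2)/(-4*s^3 + 2*s^2 + 3*s + 2)^3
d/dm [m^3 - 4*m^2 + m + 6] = 3*m^2 - 8*m + 1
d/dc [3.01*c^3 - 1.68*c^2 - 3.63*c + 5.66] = 9.03*c^2 - 3.36*c - 3.63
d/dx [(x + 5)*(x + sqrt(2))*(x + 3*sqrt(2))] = 3*x^2 + 10*x + 8*sqrt(2)*x + 6 + 20*sqrt(2)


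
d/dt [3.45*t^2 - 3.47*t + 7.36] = 6.9*t - 3.47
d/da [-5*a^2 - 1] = -10*a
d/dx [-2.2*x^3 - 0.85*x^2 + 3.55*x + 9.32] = -6.6*x^2 - 1.7*x + 3.55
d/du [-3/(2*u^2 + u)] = 3*(4*u + 1)/(u^2*(2*u + 1)^2)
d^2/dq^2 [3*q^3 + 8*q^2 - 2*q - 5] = 18*q + 16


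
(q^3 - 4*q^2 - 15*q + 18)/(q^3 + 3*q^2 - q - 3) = (q - 6)/(q + 1)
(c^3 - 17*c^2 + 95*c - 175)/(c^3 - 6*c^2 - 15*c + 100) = (c - 7)/(c + 4)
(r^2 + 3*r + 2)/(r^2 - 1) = (r + 2)/(r - 1)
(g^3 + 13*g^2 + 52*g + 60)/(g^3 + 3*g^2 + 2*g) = (g^2 + 11*g + 30)/(g*(g + 1))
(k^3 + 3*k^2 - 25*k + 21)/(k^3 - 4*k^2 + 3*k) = (k + 7)/k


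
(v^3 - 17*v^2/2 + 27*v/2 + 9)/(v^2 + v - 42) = (2*v^2 - 5*v - 3)/(2*(v + 7))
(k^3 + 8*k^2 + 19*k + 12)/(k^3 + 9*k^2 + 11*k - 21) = (k^2 + 5*k + 4)/(k^2 + 6*k - 7)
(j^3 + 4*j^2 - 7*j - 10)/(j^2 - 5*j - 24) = (-j^3 - 4*j^2 + 7*j + 10)/(-j^2 + 5*j + 24)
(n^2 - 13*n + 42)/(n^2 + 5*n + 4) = (n^2 - 13*n + 42)/(n^2 + 5*n + 4)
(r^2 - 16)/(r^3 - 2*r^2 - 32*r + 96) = (r + 4)/(r^2 + 2*r - 24)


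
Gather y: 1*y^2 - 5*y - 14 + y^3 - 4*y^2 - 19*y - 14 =y^3 - 3*y^2 - 24*y - 28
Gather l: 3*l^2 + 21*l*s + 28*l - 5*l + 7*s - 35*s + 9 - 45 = 3*l^2 + l*(21*s + 23) - 28*s - 36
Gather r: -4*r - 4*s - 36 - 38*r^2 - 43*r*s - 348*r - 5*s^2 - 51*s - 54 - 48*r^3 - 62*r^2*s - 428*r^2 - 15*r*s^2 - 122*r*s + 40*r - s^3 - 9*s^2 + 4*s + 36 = -48*r^3 + r^2*(-62*s - 466) + r*(-15*s^2 - 165*s - 312) - s^3 - 14*s^2 - 51*s - 54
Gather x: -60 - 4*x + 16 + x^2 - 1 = x^2 - 4*x - 45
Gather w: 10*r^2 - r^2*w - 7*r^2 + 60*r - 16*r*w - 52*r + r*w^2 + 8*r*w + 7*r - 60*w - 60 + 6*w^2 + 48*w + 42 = 3*r^2 + 15*r + w^2*(r + 6) + w*(-r^2 - 8*r - 12) - 18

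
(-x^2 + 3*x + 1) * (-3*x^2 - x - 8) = 3*x^4 - 8*x^3 + 2*x^2 - 25*x - 8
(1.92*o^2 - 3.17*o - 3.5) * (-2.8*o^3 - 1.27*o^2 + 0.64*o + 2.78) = -5.376*o^5 + 6.4376*o^4 + 15.0547*o^3 + 7.7538*o^2 - 11.0526*o - 9.73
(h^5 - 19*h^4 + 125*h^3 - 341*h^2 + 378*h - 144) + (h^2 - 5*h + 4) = h^5 - 19*h^4 + 125*h^3 - 340*h^2 + 373*h - 140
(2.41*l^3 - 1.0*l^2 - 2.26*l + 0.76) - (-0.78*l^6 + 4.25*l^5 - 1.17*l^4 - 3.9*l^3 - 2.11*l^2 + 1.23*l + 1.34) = 0.78*l^6 - 4.25*l^5 + 1.17*l^4 + 6.31*l^3 + 1.11*l^2 - 3.49*l - 0.58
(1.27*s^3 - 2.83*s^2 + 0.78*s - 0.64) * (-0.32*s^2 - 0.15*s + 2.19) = -0.4064*s^5 + 0.7151*s^4 + 2.9562*s^3 - 6.1099*s^2 + 1.8042*s - 1.4016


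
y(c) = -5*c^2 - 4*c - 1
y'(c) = -10*c - 4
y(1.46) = -17.50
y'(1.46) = -18.60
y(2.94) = -55.98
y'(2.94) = -33.40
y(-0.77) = -0.88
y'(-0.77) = 3.70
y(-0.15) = -0.51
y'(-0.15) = -2.50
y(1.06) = -10.86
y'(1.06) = -14.60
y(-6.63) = -194.26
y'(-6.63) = 62.30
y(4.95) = -143.31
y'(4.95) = -53.50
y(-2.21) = -16.58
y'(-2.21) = 18.10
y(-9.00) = -370.00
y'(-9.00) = 86.00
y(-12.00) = -673.00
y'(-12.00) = 116.00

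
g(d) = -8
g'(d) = 0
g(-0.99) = -8.00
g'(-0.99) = 0.00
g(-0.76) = -8.00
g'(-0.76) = 0.00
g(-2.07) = -8.00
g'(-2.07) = 0.00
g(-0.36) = -8.00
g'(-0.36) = 0.00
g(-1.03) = -8.00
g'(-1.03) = 0.00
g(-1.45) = -8.00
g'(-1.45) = 0.00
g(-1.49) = -8.00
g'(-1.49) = 0.00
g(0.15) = -8.00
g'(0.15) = 0.00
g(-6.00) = -8.00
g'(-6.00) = 0.00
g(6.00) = -8.00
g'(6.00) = 0.00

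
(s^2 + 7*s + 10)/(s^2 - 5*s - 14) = (s + 5)/(s - 7)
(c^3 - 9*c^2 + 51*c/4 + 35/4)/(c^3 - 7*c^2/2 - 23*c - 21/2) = (c - 5/2)/(c + 3)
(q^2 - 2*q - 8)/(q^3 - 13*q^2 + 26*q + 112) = (q - 4)/(q^2 - 15*q + 56)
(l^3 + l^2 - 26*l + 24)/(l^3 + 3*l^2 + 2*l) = (l^3 + l^2 - 26*l + 24)/(l*(l^2 + 3*l + 2))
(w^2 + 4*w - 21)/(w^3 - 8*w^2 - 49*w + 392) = (w - 3)/(w^2 - 15*w + 56)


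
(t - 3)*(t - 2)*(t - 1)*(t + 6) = t^4 - 25*t^2 + 60*t - 36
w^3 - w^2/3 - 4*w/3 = w*(w - 4/3)*(w + 1)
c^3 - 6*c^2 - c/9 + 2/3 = (c - 6)*(c - 1/3)*(c + 1/3)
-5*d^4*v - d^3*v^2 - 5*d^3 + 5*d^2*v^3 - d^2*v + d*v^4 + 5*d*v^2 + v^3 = (-d + v)*(d + v)*(5*d + v)*(d*v + 1)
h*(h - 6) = h^2 - 6*h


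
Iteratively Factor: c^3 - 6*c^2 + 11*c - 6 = (c - 1)*(c^2 - 5*c + 6) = (c - 2)*(c - 1)*(c - 3)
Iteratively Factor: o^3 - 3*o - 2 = (o + 1)*(o^2 - o - 2) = (o + 1)^2*(o - 2)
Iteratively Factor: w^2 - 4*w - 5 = (w - 5)*(w + 1)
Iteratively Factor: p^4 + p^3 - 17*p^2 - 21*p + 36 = (p - 1)*(p^3 + 2*p^2 - 15*p - 36) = (p - 1)*(p + 3)*(p^2 - p - 12) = (p - 1)*(p + 3)^2*(p - 4)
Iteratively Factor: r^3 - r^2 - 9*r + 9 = (r - 1)*(r^2 - 9) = (r - 1)*(r + 3)*(r - 3)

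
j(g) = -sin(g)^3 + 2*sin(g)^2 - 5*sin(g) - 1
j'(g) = -3*sin(g)^2*cos(g) + 4*sin(g)*cos(g) - 5*cos(g)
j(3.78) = 2.90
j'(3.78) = 6.78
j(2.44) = -3.66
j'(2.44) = 2.80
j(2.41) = -3.75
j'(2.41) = 2.73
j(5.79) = 1.92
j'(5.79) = -6.66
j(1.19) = -4.72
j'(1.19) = -1.44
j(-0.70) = 3.32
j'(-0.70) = -6.75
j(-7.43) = 5.98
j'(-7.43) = -4.58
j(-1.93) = 6.25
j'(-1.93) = 4.00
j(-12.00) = -3.26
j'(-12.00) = -3.14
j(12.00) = 2.41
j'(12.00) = -6.76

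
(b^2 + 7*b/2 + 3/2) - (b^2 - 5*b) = 17*b/2 + 3/2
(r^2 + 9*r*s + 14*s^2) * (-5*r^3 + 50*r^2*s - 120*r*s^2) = -5*r^5 + 5*r^4*s + 260*r^3*s^2 - 380*r^2*s^3 - 1680*r*s^4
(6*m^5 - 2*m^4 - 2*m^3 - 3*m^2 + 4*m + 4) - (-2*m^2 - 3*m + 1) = 6*m^5 - 2*m^4 - 2*m^3 - m^2 + 7*m + 3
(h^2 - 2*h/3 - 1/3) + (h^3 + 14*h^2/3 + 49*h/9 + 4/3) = h^3 + 17*h^2/3 + 43*h/9 + 1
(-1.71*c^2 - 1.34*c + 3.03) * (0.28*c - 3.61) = -0.4788*c^3 + 5.7979*c^2 + 5.6858*c - 10.9383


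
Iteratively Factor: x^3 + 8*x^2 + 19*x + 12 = (x + 4)*(x^2 + 4*x + 3) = (x + 3)*(x + 4)*(x + 1)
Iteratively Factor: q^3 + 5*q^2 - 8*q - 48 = (q + 4)*(q^2 + q - 12) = (q - 3)*(q + 4)*(q + 4)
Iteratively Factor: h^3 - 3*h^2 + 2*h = (h - 2)*(h^2 - h) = h*(h - 2)*(h - 1)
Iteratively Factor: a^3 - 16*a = (a + 4)*(a^2 - 4*a) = a*(a + 4)*(a - 4)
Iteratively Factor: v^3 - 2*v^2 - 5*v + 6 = (v - 1)*(v^2 - v - 6) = (v - 1)*(v + 2)*(v - 3)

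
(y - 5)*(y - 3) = y^2 - 8*y + 15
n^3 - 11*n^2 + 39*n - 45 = (n - 5)*(n - 3)^2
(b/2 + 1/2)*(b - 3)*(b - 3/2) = b^3/2 - 7*b^2/4 + 9/4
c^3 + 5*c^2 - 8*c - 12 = (c - 2)*(c + 1)*(c + 6)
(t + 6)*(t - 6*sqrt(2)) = t^2 - 6*sqrt(2)*t + 6*t - 36*sqrt(2)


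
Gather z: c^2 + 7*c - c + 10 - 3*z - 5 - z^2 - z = c^2 + 6*c - z^2 - 4*z + 5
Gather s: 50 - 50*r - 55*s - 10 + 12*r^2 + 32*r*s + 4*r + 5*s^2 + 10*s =12*r^2 - 46*r + 5*s^2 + s*(32*r - 45) + 40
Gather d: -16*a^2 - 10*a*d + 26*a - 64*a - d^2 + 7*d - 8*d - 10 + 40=-16*a^2 - 38*a - d^2 + d*(-10*a - 1) + 30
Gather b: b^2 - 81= b^2 - 81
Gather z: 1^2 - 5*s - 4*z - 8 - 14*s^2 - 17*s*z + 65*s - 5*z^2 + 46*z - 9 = -14*s^2 + 60*s - 5*z^2 + z*(42 - 17*s) - 16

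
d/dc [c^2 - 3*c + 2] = 2*c - 3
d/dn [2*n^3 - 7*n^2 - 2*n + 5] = 6*n^2 - 14*n - 2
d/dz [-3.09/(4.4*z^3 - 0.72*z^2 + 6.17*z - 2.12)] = (40.788*z^2 - 4.4496*z + 19.0653)/(4.4*z^3 - 0.72*z^2 + 6.17*z - 2.12)^2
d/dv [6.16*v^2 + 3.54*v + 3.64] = 12.32*v + 3.54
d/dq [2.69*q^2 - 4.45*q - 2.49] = 5.38*q - 4.45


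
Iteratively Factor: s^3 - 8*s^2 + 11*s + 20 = (s + 1)*(s^2 - 9*s + 20) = (s - 4)*(s + 1)*(s - 5)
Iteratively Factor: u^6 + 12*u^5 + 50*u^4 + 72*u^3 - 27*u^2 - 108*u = (u + 4)*(u^5 + 8*u^4 + 18*u^3 - 27*u) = (u + 3)*(u + 4)*(u^4 + 5*u^3 + 3*u^2 - 9*u) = (u + 3)^2*(u + 4)*(u^3 + 2*u^2 - 3*u) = u*(u + 3)^2*(u + 4)*(u^2 + 2*u - 3) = u*(u - 1)*(u + 3)^2*(u + 4)*(u + 3)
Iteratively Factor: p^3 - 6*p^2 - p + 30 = (p - 5)*(p^2 - p - 6) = (p - 5)*(p - 3)*(p + 2)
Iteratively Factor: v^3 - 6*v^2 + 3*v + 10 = (v - 5)*(v^2 - v - 2) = (v - 5)*(v + 1)*(v - 2)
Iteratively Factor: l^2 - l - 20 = (l - 5)*(l + 4)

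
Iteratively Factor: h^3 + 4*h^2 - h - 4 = (h - 1)*(h^2 + 5*h + 4) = (h - 1)*(h + 1)*(h + 4)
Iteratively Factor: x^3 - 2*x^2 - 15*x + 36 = (x - 3)*(x^2 + x - 12) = (x - 3)*(x + 4)*(x - 3)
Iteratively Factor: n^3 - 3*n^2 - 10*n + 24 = (n - 2)*(n^2 - n - 12) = (n - 2)*(n + 3)*(n - 4)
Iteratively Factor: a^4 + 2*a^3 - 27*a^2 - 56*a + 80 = (a + 4)*(a^3 - 2*a^2 - 19*a + 20) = (a + 4)^2*(a^2 - 6*a + 5) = (a - 1)*(a + 4)^2*(a - 5)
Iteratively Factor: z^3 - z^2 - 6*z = (z - 3)*(z^2 + 2*z) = z*(z - 3)*(z + 2)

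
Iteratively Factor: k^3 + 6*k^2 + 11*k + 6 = (k + 3)*(k^2 + 3*k + 2) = (k + 1)*(k + 3)*(k + 2)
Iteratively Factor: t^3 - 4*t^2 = (t)*(t^2 - 4*t) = t^2*(t - 4)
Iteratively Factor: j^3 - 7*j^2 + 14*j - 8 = (j - 2)*(j^2 - 5*j + 4) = (j - 2)*(j - 1)*(j - 4)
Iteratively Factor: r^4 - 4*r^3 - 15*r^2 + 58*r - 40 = (r - 1)*(r^3 - 3*r^2 - 18*r + 40) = (r - 2)*(r - 1)*(r^2 - r - 20) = (r - 5)*(r - 2)*(r - 1)*(r + 4)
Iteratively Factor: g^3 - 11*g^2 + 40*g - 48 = (g - 3)*(g^2 - 8*g + 16) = (g - 4)*(g - 3)*(g - 4)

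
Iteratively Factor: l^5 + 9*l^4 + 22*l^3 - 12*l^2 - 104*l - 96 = (l + 2)*(l^4 + 7*l^3 + 8*l^2 - 28*l - 48) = (l + 2)*(l + 4)*(l^3 + 3*l^2 - 4*l - 12) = (l + 2)^2*(l + 4)*(l^2 + l - 6) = (l - 2)*(l + 2)^2*(l + 4)*(l + 3)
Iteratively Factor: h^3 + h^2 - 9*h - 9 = (h - 3)*(h^2 + 4*h + 3) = (h - 3)*(h + 3)*(h + 1)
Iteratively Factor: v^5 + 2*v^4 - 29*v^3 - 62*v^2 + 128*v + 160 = (v - 5)*(v^4 + 7*v^3 + 6*v^2 - 32*v - 32) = (v - 5)*(v + 4)*(v^3 + 3*v^2 - 6*v - 8) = (v - 5)*(v + 1)*(v + 4)*(v^2 + 2*v - 8) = (v - 5)*(v - 2)*(v + 1)*(v + 4)*(v + 4)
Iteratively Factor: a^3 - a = (a + 1)*(a^2 - a) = a*(a + 1)*(a - 1)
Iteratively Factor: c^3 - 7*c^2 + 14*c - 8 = (c - 4)*(c^2 - 3*c + 2) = (c - 4)*(c - 2)*(c - 1)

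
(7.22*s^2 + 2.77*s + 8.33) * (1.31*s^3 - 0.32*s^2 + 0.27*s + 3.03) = 9.4582*s^5 + 1.3183*s^4 + 11.9753*s^3 + 19.9589*s^2 + 10.6422*s + 25.2399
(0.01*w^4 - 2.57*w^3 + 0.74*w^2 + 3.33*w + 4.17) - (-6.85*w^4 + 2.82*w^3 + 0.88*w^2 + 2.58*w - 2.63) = 6.86*w^4 - 5.39*w^3 - 0.14*w^2 + 0.75*w + 6.8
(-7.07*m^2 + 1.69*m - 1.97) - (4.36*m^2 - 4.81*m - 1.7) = -11.43*m^2 + 6.5*m - 0.27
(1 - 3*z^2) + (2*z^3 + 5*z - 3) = 2*z^3 - 3*z^2 + 5*z - 2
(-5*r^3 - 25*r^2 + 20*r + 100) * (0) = 0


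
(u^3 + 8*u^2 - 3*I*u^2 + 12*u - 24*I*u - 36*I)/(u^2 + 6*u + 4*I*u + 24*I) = (u^2 + u*(2 - 3*I) - 6*I)/(u + 4*I)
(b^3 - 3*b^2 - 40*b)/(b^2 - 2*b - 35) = b*(b - 8)/(b - 7)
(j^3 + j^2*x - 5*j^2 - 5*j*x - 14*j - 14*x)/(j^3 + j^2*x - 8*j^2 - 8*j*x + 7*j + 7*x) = (j + 2)/(j - 1)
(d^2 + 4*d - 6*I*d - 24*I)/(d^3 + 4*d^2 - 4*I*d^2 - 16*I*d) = (d - 6*I)/(d*(d - 4*I))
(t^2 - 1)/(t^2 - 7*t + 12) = (t^2 - 1)/(t^2 - 7*t + 12)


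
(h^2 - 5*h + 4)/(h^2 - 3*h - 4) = (h - 1)/(h + 1)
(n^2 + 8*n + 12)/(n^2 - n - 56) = (n^2 + 8*n + 12)/(n^2 - n - 56)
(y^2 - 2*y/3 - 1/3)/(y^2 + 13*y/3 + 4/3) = (y - 1)/(y + 4)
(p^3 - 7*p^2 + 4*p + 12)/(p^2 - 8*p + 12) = p + 1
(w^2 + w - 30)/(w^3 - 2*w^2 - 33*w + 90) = 1/(w - 3)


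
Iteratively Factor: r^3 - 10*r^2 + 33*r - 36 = (r - 4)*(r^2 - 6*r + 9) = (r - 4)*(r - 3)*(r - 3)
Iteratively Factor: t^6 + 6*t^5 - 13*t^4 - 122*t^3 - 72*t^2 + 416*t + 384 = (t + 4)*(t^5 + 2*t^4 - 21*t^3 - 38*t^2 + 80*t + 96) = (t + 4)^2*(t^4 - 2*t^3 - 13*t^2 + 14*t + 24) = (t + 1)*(t + 4)^2*(t^3 - 3*t^2 - 10*t + 24) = (t - 2)*(t + 1)*(t + 4)^2*(t^2 - t - 12) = (t - 2)*(t + 1)*(t + 3)*(t + 4)^2*(t - 4)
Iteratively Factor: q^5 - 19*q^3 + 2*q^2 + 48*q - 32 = (q - 1)*(q^4 + q^3 - 18*q^2 - 16*q + 32) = (q - 1)^2*(q^3 + 2*q^2 - 16*q - 32) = (q - 1)^2*(q + 2)*(q^2 - 16) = (q - 1)^2*(q + 2)*(q + 4)*(q - 4)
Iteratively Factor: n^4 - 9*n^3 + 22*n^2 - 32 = (n - 2)*(n^3 - 7*n^2 + 8*n + 16) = (n - 2)*(n + 1)*(n^2 - 8*n + 16) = (n - 4)*(n - 2)*(n + 1)*(n - 4)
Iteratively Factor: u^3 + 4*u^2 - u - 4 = (u + 4)*(u^2 - 1) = (u + 1)*(u + 4)*(u - 1)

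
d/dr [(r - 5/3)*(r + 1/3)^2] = (r - 1)*(3*r + 1)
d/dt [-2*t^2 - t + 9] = -4*t - 1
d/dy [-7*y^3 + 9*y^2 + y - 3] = -21*y^2 + 18*y + 1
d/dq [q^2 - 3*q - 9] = 2*q - 3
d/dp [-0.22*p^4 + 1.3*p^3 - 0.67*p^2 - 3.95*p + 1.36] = -0.88*p^3 + 3.9*p^2 - 1.34*p - 3.95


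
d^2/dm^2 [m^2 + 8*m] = 2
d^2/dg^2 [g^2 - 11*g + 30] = 2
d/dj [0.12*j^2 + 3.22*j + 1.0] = 0.24*j + 3.22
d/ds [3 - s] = -1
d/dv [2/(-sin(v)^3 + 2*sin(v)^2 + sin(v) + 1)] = 2*(3*sin(v)^2 - 4*sin(v) - 1)*cos(v)/(sin(v)*cos(v)^2 - 2*cos(v)^2 + 3)^2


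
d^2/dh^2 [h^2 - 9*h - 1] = 2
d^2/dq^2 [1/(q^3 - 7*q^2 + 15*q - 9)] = 4*(3*q^2 - 10*q + 9)/(q^7 - 15*q^6 + 93*q^5 - 307*q^4 + 579*q^3 - 621*q^2 + 351*q - 81)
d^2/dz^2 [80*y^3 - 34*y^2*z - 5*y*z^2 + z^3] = -10*y + 6*z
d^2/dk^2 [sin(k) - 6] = -sin(k)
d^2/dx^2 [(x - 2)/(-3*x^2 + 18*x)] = 2*(x*(x - 6)*(3*x - 8) - 4*(x - 3)^2*(x - 2))/(3*x^3*(x - 6)^3)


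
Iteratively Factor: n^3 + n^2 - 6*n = (n)*(n^2 + n - 6) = n*(n - 2)*(n + 3)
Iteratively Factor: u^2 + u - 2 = (u + 2)*(u - 1)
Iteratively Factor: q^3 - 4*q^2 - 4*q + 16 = (q - 2)*(q^2 - 2*q - 8) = (q - 2)*(q + 2)*(q - 4)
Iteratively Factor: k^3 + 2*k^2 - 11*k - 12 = (k + 4)*(k^2 - 2*k - 3) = (k - 3)*(k + 4)*(k + 1)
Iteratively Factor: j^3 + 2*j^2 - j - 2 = (j + 1)*(j^2 + j - 2) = (j - 1)*(j + 1)*(j + 2)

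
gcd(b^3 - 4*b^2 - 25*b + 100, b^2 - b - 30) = b + 5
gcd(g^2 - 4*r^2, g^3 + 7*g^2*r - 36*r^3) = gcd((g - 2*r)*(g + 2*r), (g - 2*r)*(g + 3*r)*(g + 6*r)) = -g + 2*r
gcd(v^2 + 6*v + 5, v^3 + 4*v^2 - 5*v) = v + 5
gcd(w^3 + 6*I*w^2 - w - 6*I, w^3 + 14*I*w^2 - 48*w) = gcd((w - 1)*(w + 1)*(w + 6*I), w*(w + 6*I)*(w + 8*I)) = w + 6*I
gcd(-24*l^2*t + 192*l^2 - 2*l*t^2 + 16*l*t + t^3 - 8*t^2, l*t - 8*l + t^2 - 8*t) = t - 8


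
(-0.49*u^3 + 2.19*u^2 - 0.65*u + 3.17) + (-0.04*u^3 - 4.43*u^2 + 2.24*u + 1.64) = -0.53*u^3 - 2.24*u^2 + 1.59*u + 4.81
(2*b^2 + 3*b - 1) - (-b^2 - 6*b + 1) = 3*b^2 + 9*b - 2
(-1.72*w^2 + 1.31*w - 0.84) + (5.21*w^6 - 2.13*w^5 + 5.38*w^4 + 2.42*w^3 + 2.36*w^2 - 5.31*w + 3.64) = 5.21*w^6 - 2.13*w^5 + 5.38*w^4 + 2.42*w^3 + 0.64*w^2 - 4.0*w + 2.8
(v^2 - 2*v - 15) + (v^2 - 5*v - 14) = 2*v^2 - 7*v - 29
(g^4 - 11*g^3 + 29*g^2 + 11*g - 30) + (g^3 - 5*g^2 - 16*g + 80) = g^4 - 10*g^3 + 24*g^2 - 5*g + 50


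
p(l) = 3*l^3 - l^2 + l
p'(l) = 9*l^2 - 2*l + 1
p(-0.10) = -0.11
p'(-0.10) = 1.29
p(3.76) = 149.09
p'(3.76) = 120.72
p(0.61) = 0.92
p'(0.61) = 3.13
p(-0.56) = -1.40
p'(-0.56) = 4.94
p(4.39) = 238.93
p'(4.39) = 165.67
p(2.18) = 28.51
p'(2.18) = 39.41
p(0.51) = 0.65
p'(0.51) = 2.32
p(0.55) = 0.75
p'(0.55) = 2.62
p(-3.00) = -93.00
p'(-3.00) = 88.00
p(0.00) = 0.00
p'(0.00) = 1.00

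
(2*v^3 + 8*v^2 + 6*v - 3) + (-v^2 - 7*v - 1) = 2*v^3 + 7*v^2 - v - 4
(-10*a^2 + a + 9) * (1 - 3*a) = 30*a^3 - 13*a^2 - 26*a + 9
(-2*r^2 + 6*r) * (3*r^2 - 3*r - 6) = -6*r^4 + 24*r^3 - 6*r^2 - 36*r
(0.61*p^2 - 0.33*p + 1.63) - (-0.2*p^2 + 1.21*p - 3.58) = 0.81*p^2 - 1.54*p + 5.21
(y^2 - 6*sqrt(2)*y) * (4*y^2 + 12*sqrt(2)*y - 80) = 4*y^4 - 12*sqrt(2)*y^3 - 224*y^2 + 480*sqrt(2)*y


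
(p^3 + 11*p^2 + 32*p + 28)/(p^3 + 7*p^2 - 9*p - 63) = (p^2 + 4*p + 4)/(p^2 - 9)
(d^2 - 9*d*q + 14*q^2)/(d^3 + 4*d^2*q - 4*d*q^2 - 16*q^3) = (d - 7*q)/(d^2 + 6*d*q + 8*q^2)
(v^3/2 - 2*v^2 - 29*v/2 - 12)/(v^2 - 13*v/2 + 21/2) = (v^3 - 4*v^2 - 29*v - 24)/(2*v^2 - 13*v + 21)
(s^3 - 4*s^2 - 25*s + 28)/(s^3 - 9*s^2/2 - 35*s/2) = 2*(s^2 + 3*s - 4)/(s*(2*s + 5))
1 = 1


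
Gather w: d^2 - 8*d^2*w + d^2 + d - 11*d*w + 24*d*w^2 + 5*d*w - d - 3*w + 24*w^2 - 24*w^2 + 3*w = 2*d^2 + 24*d*w^2 + w*(-8*d^2 - 6*d)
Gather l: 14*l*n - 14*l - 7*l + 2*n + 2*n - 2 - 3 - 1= l*(14*n - 21) + 4*n - 6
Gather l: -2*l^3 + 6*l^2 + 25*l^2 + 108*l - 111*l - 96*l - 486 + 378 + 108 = -2*l^3 + 31*l^2 - 99*l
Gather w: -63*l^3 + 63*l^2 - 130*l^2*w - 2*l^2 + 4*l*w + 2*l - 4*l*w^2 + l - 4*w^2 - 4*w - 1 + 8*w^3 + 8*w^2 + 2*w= -63*l^3 + 61*l^2 + 3*l + 8*w^3 + w^2*(4 - 4*l) + w*(-130*l^2 + 4*l - 2) - 1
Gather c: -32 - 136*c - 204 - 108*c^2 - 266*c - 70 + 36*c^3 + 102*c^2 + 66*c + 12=36*c^3 - 6*c^2 - 336*c - 294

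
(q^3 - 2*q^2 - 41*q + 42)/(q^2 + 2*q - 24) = (q^2 - 8*q + 7)/(q - 4)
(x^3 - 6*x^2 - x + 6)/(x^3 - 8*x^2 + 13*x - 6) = (x + 1)/(x - 1)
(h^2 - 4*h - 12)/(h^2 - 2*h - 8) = (h - 6)/(h - 4)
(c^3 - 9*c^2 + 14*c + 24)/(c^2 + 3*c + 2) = (c^2 - 10*c + 24)/(c + 2)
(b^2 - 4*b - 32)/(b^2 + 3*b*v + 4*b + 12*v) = (b - 8)/(b + 3*v)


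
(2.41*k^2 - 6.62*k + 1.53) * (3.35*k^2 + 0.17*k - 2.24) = 8.0735*k^4 - 21.7673*k^3 - 1.3983*k^2 + 15.0889*k - 3.4272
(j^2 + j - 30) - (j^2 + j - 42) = 12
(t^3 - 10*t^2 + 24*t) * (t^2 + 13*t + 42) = t^5 + 3*t^4 - 64*t^3 - 108*t^2 + 1008*t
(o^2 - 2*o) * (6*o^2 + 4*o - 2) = 6*o^4 - 8*o^3 - 10*o^2 + 4*o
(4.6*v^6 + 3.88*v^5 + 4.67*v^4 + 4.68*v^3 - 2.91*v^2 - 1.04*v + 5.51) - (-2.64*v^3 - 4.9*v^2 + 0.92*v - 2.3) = 4.6*v^6 + 3.88*v^5 + 4.67*v^4 + 7.32*v^3 + 1.99*v^2 - 1.96*v + 7.81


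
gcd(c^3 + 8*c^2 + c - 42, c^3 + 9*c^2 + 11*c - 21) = c^2 + 10*c + 21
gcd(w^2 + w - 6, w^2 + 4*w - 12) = w - 2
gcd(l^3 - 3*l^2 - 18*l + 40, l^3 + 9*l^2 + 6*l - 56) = l^2 + 2*l - 8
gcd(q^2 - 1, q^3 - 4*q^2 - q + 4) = q^2 - 1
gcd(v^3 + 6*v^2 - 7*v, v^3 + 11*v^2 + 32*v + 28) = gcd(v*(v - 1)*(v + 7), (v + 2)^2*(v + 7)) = v + 7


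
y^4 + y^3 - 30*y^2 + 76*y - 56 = (y - 2)^3*(y + 7)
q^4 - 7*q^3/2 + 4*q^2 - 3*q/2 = q*(q - 3/2)*(q - 1)^2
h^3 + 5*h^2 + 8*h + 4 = (h + 1)*(h + 2)^2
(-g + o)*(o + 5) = -g*o - 5*g + o^2 + 5*o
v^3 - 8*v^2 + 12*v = v*(v - 6)*(v - 2)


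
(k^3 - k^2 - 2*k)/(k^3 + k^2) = (k - 2)/k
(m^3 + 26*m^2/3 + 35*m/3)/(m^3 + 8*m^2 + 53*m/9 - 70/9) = 3*m/(3*m - 2)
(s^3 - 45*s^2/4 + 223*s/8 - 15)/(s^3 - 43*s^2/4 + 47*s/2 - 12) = (s - 5/2)/(s - 2)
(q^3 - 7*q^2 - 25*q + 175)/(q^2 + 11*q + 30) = (q^2 - 12*q + 35)/(q + 6)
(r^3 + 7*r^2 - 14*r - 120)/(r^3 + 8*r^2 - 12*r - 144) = (r + 5)/(r + 6)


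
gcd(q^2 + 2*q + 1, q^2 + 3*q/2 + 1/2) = q + 1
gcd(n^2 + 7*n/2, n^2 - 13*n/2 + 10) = 1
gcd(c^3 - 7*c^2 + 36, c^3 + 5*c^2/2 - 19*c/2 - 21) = c^2 - c - 6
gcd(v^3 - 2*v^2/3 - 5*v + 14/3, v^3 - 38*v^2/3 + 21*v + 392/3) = v + 7/3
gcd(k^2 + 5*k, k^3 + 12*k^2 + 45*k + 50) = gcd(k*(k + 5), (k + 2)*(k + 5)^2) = k + 5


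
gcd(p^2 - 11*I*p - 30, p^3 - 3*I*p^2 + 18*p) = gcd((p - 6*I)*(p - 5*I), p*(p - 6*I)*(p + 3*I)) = p - 6*I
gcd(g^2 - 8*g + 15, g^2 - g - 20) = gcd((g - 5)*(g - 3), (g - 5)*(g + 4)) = g - 5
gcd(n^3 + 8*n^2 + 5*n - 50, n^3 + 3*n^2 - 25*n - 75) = n + 5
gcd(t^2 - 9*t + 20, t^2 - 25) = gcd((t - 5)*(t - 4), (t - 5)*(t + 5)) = t - 5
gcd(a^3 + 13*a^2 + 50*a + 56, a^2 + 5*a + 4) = a + 4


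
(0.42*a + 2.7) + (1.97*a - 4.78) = 2.39*a - 2.08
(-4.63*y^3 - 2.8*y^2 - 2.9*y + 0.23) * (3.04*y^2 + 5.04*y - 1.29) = -14.0752*y^5 - 31.8472*y^4 - 16.9553*y^3 - 10.3048*y^2 + 4.9002*y - 0.2967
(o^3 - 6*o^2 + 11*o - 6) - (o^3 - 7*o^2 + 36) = o^2 + 11*o - 42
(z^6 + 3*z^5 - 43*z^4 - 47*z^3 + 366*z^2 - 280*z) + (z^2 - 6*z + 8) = z^6 + 3*z^5 - 43*z^4 - 47*z^3 + 367*z^2 - 286*z + 8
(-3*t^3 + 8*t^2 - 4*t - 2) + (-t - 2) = -3*t^3 + 8*t^2 - 5*t - 4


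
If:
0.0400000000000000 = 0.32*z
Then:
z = 0.12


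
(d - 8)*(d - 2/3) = d^2 - 26*d/3 + 16/3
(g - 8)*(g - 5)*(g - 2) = g^3 - 15*g^2 + 66*g - 80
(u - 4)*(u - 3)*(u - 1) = u^3 - 8*u^2 + 19*u - 12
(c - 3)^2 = c^2 - 6*c + 9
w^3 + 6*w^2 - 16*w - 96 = (w - 4)*(w + 4)*(w + 6)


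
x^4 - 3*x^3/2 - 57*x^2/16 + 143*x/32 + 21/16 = (x - 2)*(x - 3/2)*(x + 1/4)*(x + 7/4)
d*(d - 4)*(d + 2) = d^3 - 2*d^2 - 8*d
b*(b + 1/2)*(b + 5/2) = b^3 + 3*b^2 + 5*b/4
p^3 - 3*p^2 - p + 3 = (p - 3)*(p - 1)*(p + 1)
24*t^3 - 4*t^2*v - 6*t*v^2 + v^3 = (-6*t + v)*(-2*t + v)*(2*t + v)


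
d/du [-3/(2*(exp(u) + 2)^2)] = 3*exp(u)/(exp(u) + 2)^3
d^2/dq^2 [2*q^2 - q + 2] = 4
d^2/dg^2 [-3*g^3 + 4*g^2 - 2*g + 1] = 8 - 18*g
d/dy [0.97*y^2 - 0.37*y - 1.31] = 1.94*y - 0.37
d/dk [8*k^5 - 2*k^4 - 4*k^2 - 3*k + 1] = 40*k^4 - 8*k^3 - 8*k - 3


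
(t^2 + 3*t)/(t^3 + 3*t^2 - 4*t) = (t + 3)/(t^2 + 3*t - 4)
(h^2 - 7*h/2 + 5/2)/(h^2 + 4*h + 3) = (2*h^2 - 7*h + 5)/(2*(h^2 + 4*h + 3))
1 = 1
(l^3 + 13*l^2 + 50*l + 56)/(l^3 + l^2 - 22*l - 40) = (l + 7)/(l - 5)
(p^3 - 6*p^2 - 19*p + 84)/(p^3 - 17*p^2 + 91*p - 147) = (p + 4)/(p - 7)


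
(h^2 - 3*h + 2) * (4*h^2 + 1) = 4*h^4 - 12*h^3 + 9*h^2 - 3*h + 2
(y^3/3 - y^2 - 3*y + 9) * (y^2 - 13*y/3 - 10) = y^5/3 - 22*y^4/9 - 2*y^3 + 32*y^2 - 9*y - 90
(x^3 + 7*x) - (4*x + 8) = x^3 + 3*x - 8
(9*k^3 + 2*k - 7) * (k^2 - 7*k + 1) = 9*k^5 - 63*k^4 + 11*k^3 - 21*k^2 + 51*k - 7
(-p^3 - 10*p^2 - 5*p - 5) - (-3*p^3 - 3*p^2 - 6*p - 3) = 2*p^3 - 7*p^2 + p - 2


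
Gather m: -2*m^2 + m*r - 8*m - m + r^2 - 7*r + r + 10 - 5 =-2*m^2 + m*(r - 9) + r^2 - 6*r + 5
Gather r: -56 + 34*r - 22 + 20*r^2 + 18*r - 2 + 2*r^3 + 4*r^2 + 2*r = 2*r^3 + 24*r^2 + 54*r - 80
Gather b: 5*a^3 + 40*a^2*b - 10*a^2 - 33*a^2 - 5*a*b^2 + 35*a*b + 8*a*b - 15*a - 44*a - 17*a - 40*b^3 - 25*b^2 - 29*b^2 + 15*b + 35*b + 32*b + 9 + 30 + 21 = 5*a^3 - 43*a^2 - 76*a - 40*b^3 + b^2*(-5*a - 54) + b*(40*a^2 + 43*a + 82) + 60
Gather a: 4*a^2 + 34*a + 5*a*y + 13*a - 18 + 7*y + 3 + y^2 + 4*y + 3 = 4*a^2 + a*(5*y + 47) + y^2 + 11*y - 12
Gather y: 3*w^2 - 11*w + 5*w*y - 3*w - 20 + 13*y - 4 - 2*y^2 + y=3*w^2 - 14*w - 2*y^2 + y*(5*w + 14) - 24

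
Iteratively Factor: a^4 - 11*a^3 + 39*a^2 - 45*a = (a - 3)*(a^3 - 8*a^2 + 15*a) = (a - 5)*(a - 3)*(a^2 - 3*a) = (a - 5)*(a - 3)^2*(a)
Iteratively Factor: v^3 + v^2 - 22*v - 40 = (v + 2)*(v^2 - v - 20) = (v - 5)*(v + 2)*(v + 4)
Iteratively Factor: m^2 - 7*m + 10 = (m - 2)*(m - 5)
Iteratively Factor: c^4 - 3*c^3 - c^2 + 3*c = (c + 1)*(c^3 - 4*c^2 + 3*c) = (c - 3)*(c + 1)*(c^2 - c) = c*(c - 3)*(c + 1)*(c - 1)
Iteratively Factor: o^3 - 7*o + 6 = (o + 3)*(o^2 - 3*o + 2) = (o - 2)*(o + 3)*(o - 1)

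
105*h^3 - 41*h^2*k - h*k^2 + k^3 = (-5*h + k)*(-3*h + k)*(7*h + k)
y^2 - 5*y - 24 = (y - 8)*(y + 3)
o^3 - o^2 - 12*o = o*(o - 4)*(o + 3)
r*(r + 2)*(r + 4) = r^3 + 6*r^2 + 8*r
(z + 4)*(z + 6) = z^2 + 10*z + 24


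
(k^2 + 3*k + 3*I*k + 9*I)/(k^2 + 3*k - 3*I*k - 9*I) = (k + 3*I)/(k - 3*I)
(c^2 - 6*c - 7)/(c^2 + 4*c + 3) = (c - 7)/(c + 3)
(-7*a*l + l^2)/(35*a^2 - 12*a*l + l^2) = -l/(5*a - l)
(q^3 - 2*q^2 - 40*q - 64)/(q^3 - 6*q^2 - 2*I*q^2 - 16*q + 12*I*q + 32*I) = (q + 4)/(q - 2*I)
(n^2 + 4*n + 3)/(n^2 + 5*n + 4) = (n + 3)/(n + 4)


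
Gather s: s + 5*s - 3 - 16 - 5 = 6*s - 24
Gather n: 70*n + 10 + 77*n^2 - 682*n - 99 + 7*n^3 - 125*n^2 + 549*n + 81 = 7*n^3 - 48*n^2 - 63*n - 8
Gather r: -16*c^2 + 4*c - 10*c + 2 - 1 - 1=-16*c^2 - 6*c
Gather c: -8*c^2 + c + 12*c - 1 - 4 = -8*c^2 + 13*c - 5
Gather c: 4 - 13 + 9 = 0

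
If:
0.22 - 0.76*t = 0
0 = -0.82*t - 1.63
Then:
No Solution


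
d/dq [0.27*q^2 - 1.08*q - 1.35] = 0.54*q - 1.08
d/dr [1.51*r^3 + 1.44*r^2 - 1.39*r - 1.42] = 4.53*r^2 + 2.88*r - 1.39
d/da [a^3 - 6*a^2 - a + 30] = 3*a^2 - 12*a - 1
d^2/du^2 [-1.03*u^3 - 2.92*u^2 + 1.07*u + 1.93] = -6.18*u - 5.84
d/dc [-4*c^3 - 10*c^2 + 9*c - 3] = -12*c^2 - 20*c + 9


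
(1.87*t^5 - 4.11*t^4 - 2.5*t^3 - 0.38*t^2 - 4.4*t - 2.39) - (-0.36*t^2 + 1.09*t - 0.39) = 1.87*t^5 - 4.11*t^4 - 2.5*t^3 - 0.02*t^2 - 5.49*t - 2.0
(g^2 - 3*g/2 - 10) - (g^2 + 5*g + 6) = -13*g/2 - 16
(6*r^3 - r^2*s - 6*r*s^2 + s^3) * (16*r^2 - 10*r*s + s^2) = 96*r^5 - 76*r^4*s - 80*r^3*s^2 + 75*r^2*s^3 - 16*r*s^4 + s^5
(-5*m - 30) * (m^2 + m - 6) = -5*m^3 - 35*m^2 + 180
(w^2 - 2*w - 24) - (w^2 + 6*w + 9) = -8*w - 33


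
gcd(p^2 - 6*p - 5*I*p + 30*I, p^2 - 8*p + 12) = p - 6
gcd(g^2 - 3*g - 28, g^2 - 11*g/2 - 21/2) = g - 7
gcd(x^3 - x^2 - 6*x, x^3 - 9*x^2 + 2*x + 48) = x^2 - x - 6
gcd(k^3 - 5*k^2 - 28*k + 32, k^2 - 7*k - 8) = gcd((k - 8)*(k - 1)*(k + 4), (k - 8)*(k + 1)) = k - 8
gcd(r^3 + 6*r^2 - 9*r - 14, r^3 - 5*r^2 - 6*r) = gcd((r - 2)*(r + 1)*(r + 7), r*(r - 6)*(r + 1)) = r + 1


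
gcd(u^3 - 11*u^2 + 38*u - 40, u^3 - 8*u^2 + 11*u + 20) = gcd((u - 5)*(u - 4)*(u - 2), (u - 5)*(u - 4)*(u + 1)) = u^2 - 9*u + 20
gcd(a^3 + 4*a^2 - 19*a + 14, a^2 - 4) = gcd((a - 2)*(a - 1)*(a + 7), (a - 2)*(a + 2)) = a - 2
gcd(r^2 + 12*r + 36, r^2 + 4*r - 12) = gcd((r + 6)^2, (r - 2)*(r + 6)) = r + 6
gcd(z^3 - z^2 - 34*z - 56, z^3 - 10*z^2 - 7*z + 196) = z^2 - 3*z - 28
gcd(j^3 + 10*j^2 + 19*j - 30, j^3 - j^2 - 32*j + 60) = j + 6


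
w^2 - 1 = (w - 1)*(w + 1)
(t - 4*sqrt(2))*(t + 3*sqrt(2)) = t^2 - sqrt(2)*t - 24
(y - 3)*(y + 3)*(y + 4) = y^3 + 4*y^2 - 9*y - 36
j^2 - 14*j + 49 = (j - 7)^2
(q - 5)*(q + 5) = q^2 - 25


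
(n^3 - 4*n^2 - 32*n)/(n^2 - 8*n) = n + 4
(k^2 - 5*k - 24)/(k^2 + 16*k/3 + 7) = 3*(k - 8)/(3*k + 7)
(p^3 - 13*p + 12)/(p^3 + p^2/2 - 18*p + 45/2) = 2*(p^2 + 3*p - 4)/(2*p^2 + 7*p - 15)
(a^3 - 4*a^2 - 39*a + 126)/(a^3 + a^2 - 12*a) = (a^2 - a - 42)/(a*(a + 4))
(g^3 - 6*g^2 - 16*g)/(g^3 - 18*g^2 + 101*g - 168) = g*(g + 2)/(g^2 - 10*g + 21)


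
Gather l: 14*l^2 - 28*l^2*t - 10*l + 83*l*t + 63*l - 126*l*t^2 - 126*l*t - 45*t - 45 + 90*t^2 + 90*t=l^2*(14 - 28*t) + l*(-126*t^2 - 43*t + 53) + 90*t^2 + 45*t - 45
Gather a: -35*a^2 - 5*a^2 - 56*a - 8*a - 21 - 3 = -40*a^2 - 64*a - 24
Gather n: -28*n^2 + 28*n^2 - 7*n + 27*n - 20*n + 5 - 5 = 0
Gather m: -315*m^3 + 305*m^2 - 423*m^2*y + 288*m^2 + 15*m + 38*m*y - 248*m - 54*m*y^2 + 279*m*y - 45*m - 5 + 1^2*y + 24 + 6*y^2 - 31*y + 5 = -315*m^3 + m^2*(593 - 423*y) + m*(-54*y^2 + 317*y - 278) + 6*y^2 - 30*y + 24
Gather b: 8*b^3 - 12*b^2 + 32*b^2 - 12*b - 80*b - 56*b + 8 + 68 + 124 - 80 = 8*b^3 + 20*b^2 - 148*b + 120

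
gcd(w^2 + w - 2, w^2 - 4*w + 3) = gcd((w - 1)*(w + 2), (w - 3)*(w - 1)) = w - 1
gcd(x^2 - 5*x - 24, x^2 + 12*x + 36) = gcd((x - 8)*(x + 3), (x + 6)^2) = 1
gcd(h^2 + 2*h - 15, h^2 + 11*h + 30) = h + 5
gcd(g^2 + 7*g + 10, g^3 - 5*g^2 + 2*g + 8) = 1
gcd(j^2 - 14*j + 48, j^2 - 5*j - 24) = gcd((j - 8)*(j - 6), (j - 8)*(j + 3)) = j - 8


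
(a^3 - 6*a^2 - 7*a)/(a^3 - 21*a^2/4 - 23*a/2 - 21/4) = 4*a/(4*a + 3)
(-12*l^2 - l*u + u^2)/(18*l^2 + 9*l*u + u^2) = (-4*l + u)/(6*l + u)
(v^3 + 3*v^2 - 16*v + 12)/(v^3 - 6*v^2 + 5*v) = (v^2 + 4*v - 12)/(v*(v - 5))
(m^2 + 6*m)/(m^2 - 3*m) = (m + 6)/(m - 3)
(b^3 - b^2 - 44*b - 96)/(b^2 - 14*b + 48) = (b^2 + 7*b + 12)/(b - 6)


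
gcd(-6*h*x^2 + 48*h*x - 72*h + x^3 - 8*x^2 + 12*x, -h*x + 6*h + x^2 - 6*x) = x - 6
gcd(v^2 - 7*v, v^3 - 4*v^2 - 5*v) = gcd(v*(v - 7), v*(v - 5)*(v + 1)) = v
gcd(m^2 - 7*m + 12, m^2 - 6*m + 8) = m - 4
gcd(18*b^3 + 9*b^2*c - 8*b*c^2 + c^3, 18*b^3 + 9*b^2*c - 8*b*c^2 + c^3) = 18*b^3 + 9*b^2*c - 8*b*c^2 + c^3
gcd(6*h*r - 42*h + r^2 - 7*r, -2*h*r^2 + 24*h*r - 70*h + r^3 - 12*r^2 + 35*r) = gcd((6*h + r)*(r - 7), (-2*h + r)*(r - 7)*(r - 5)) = r - 7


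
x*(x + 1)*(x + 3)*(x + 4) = x^4 + 8*x^3 + 19*x^2 + 12*x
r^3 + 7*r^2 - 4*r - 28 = (r - 2)*(r + 2)*(r + 7)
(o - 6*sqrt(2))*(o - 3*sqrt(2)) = o^2 - 9*sqrt(2)*o + 36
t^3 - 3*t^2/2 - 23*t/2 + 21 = (t - 3)*(t - 2)*(t + 7/2)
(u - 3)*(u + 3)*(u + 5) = u^3 + 5*u^2 - 9*u - 45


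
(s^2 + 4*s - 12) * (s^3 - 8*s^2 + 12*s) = s^5 - 4*s^4 - 32*s^3 + 144*s^2 - 144*s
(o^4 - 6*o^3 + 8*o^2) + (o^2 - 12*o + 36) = o^4 - 6*o^3 + 9*o^2 - 12*o + 36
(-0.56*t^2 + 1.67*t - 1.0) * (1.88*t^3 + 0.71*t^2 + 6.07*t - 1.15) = -1.0528*t^5 + 2.742*t^4 - 4.0935*t^3 + 10.0709*t^2 - 7.9905*t + 1.15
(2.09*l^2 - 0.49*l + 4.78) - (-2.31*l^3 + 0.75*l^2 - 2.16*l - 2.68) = 2.31*l^3 + 1.34*l^2 + 1.67*l + 7.46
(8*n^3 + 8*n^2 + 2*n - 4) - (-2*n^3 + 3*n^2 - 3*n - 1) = 10*n^3 + 5*n^2 + 5*n - 3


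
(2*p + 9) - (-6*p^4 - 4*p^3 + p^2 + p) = 6*p^4 + 4*p^3 - p^2 + p + 9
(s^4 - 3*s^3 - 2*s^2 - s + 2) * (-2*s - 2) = -2*s^5 + 4*s^4 + 10*s^3 + 6*s^2 - 2*s - 4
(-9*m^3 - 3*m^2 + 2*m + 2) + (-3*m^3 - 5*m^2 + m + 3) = -12*m^3 - 8*m^2 + 3*m + 5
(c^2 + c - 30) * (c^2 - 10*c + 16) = c^4 - 9*c^3 - 24*c^2 + 316*c - 480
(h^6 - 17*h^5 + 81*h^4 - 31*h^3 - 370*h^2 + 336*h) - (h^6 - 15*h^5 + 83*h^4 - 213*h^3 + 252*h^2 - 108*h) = -2*h^5 - 2*h^4 + 182*h^3 - 622*h^2 + 444*h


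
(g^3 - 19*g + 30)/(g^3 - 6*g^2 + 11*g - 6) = (g + 5)/(g - 1)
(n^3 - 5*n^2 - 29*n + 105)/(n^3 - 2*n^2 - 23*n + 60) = (n - 7)/(n - 4)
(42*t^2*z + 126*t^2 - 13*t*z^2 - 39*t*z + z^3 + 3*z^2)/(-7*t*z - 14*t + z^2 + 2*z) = (-6*t*z - 18*t + z^2 + 3*z)/(z + 2)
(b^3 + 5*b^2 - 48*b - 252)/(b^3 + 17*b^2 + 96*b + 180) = (b - 7)/(b + 5)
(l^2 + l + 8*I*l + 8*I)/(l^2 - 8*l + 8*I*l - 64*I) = (l + 1)/(l - 8)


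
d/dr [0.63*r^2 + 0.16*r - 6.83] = 1.26*r + 0.16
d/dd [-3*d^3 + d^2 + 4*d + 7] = -9*d^2 + 2*d + 4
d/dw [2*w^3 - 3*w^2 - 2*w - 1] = 6*w^2 - 6*w - 2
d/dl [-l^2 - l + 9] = -2*l - 1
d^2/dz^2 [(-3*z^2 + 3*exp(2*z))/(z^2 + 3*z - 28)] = 6*(-(2*z + 3)^2*(z^2 - exp(2*z)) + (2*exp(2*z) - 1)*(z^2 + 3*z - 28)^2 + (z^2 + 3*z - 28)*(z^2 + 2*(z - exp(2*z))*(2*z + 3) - exp(2*z)))/(z^2 + 3*z - 28)^3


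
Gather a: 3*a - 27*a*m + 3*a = a*(6 - 27*m)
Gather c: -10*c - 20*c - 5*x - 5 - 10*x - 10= -30*c - 15*x - 15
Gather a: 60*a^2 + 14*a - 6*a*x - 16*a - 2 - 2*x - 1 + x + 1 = 60*a^2 + a*(-6*x - 2) - x - 2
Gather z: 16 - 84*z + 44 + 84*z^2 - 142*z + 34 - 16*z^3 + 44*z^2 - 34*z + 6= -16*z^3 + 128*z^2 - 260*z + 100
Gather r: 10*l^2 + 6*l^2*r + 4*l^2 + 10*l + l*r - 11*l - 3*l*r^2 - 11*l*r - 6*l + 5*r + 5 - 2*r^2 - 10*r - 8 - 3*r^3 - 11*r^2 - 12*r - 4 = 14*l^2 - 7*l - 3*r^3 + r^2*(-3*l - 13) + r*(6*l^2 - 10*l - 17) - 7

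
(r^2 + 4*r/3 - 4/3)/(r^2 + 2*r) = (r - 2/3)/r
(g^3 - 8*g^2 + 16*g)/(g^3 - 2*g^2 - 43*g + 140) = g*(g - 4)/(g^2 + 2*g - 35)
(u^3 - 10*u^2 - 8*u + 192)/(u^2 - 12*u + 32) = (u^2 - 2*u - 24)/(u - 4)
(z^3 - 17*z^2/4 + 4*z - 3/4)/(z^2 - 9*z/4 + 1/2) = (z^2 - 4*z + 3)/(z - 2)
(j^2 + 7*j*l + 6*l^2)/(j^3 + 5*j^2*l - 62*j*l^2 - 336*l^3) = (j + l)/(j^2 - j*l - 56*l^2)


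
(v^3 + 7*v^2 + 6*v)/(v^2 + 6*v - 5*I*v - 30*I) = v*(v + 1)/(v - 5*I)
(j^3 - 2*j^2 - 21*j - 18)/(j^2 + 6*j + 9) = (j^2 - 5*j - 6)/(j + 3)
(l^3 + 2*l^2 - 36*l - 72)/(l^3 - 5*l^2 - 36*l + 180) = (l + 2)/(l - 5)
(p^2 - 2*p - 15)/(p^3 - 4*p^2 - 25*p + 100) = (p + 3)/(p^2 + p - 20)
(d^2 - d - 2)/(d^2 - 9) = (d^2 - d - 2)/(d^2 - 9)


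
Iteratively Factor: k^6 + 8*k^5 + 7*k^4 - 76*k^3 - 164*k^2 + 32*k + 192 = (k + 2)*(k^5 + 6*k^4 - 5*k^3 - 66*k^2 - 32*k + 96) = (k + 2)*(k + 4)*(k^4 + 2*k^3 - 13*k^2 - 14*k + 24) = (k + 2)*(k + 4)^2*(k^3 - 2*k^2 - 5*k + 6) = (k - 1)*(k + 2)*(k + 4)^2*(k^2 - k - 6) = (k - 3)*(k - 1)*(k + 2)*(k + 4)^2*(k + 2)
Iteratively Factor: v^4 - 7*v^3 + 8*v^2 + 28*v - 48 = (v - 2)*(v^3 - 5*v^2 - 2*v + 24) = (v - 4)*(v - 2)*(v^2 - v - 6) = (v - 4)*(v - 3)*(v - 2)*(v + 2)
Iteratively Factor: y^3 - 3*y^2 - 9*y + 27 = (y - 3)*(y^2 - 9) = (y - 3)^2*(y + 3)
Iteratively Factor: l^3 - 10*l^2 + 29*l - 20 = (l - 5)*(l^2 - 5*l + 4) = (l - 5)*(l - 4)*(l - 1)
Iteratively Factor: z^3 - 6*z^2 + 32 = (z - 4)*(z^2 - 2*z - 8) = (z - 4)*(z + 2)*(z - 4)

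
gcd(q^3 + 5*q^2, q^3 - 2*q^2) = q^2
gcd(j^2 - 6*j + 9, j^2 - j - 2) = 1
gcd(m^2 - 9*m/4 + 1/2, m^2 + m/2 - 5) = m - 2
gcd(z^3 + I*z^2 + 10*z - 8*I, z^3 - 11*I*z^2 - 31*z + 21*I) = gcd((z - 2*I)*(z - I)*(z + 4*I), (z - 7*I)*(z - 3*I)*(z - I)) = z - I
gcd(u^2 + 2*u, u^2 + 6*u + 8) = u + 2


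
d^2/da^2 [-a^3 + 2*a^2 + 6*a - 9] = 4 - 6*a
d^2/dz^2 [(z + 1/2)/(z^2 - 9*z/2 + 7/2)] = 2*(4*(4 - 3*z)*(2*z^2 - 9*z + 7) + (2*z + 1)*(4*z - 9)^2)/(2*z^2 - 9*z + 7)^3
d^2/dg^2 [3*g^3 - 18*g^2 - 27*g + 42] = 18*g - 36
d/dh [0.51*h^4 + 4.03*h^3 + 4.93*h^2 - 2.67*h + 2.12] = 2.04*h^3 + 12.09*h^2 + 9.86*h - 2.67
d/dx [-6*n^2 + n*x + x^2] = n + 2*x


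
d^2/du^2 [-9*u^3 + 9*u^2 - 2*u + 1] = 18 - 54*u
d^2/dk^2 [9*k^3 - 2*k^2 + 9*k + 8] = 54*k - 4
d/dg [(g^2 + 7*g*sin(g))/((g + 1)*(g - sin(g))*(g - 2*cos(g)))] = (-g*(g + 1)*(g - sin(g))*(g + 7*sin(g))*(2*sin(g) + 1) + g*(g + 1)*(g + 7*sin(g))*(g - 2*cos(g))*(cos(g) - 1) - g*(g - sin(g))*(g + 7*sin(g))*(g - 2*cos(g)) + (g + 1)*(g - sin(g))*(g - 2*cos(g))*(7*g*cos(g) + 2*g + 7*sin(g)))/((g + 1)^2*(g - sin(g))^2*(g - 2*cos(g))^2)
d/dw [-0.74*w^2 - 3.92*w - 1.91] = -1.48*w - 3.92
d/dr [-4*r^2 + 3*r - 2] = 3 - 8*r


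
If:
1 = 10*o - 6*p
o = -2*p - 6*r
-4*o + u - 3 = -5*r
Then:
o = 18*u/137 - 49/137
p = 30*u/137 - 209/274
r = 43/137 - 13*u/137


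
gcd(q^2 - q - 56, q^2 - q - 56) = q^2 - q - 56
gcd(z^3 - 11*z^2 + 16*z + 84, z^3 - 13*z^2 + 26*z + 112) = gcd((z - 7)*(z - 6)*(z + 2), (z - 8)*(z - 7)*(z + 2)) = z^2 - 5*z - 14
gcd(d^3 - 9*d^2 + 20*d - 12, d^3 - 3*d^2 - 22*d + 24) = d^2 - 7*d + 6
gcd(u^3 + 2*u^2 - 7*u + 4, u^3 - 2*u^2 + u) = u^2 - 2*u + 1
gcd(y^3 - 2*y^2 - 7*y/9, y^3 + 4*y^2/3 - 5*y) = y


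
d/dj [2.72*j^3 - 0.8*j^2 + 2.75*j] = 8.16*j^2 - 1.6*j + 2.75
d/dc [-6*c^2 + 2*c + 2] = 2 - 12*c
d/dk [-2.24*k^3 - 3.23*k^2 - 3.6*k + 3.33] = -6.72*k^2 - 6.46*k - 3.6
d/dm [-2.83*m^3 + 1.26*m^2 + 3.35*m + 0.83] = -8.49*m^2 + 2.52*m + 3.35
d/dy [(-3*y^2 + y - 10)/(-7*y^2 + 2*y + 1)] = (y^2 - 146*y + 21)/(49*y^4 - 28*y^3 - 10*y^2 + 4*y + 1)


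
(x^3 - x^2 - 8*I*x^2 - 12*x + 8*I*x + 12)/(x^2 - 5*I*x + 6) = (x^2 - x*(1 + 2*I) + 2*I)/(x + I)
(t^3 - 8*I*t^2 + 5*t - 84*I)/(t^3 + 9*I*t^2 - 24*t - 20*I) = (t^3 - 8*I*t^2 + 5*t - 84*I)/(t^3 + 9*I*t^2 - 24*t - 20*I)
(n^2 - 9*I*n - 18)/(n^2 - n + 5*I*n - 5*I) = (n^2 - 9*I*n - 18)/(n^2 - n + 5*I*n - 5*I)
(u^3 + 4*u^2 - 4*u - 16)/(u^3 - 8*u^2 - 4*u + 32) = (u + 4)/(u - 8)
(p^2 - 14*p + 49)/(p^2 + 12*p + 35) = (p^2 - 14*p + 49)/(p^2 + 12*p + 35)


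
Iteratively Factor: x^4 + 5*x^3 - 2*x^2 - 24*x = (x + 3)*(x^3 + 2*x^2 - 8*x) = (x + 3)*(x + 4)*(x^2 - 2*x) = x*(x + 3)*(x + 4)*(x - 2)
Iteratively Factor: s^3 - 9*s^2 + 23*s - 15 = (s - 5)*(s^2 - 4*s + 3) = (s - 5)*(s - 3)*(s - 1)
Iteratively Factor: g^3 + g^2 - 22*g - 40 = (g + 4)*(g^2 - 3*g - 10) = (g + 2)*(g + 4)*(g - 5)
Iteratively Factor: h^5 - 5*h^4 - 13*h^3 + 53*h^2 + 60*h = (h - 5)*(h^4 - 13*h^2 - 12*h) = h*(h - 5)*(h^3 - 13*h - 12) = h*(h - 5)*(h + 3)*(h^2 - 3*h - 4) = h*(h - 5)*(h + 1)*(h + 3)*(h - 4)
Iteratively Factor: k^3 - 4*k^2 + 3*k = (k)*(k^2 - 4*k + 3) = k*(k - 3)*(k - 1)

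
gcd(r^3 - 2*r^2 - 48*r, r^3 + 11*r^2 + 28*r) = r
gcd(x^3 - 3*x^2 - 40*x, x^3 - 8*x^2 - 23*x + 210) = x + 5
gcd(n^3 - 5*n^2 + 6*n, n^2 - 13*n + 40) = 1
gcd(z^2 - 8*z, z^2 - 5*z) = z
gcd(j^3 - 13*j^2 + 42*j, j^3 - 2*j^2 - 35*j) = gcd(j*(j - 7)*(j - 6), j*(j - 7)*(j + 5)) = j^2 - 7*j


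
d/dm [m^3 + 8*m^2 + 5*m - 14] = 3*m^2 + 16*m + 5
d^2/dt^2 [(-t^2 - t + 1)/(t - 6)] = -82/(t^3 - 18*t^2 + 108*t - 216)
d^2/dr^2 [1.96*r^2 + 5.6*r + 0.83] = 3.92000000000000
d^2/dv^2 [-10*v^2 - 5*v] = -20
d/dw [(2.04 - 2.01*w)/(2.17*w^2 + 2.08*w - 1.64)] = (4.3617*w^2 - 8.8536*w - 0.946800000000001)/(4.7089*w^4 + 9.0272*w^3 - 2.7912*w^2 - 6.8224*w + 2.6896)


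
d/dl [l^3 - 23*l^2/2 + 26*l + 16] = 3*l^2 - 23*l + 26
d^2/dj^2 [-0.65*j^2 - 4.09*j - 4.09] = -1.30000000000000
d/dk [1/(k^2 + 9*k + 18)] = (-2*k - 9)/(k^2 + 9*k + 18)^2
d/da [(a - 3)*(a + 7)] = 2*a + 4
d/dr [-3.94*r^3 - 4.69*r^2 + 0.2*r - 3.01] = -11.82*r^2 - 9.38*r + 0.2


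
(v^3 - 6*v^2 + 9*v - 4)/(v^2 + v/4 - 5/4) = 4*(v^2 - 5*v + 4)/(4*v + 5)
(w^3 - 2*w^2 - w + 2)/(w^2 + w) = w - 3 + 2/w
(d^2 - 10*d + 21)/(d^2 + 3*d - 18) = (d - 7)/(d + 6)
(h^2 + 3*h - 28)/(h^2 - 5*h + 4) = (h + 7)/(h - 1)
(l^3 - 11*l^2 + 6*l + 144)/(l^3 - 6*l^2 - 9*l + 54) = (l - 8)/(l - 3)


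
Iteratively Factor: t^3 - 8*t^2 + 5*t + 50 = (t - 5)*(t^2 - 3*t - 10) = (t - 5)*(t + 2)*(t - 5)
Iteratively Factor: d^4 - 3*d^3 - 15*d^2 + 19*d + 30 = (d + 3)*(d^3 - 6*d^2 + 3*d + 10) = (d - 2)*(d + 3)*(d^2 - 4*d - 5) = (d - 2)*(d + 1)*(d + 3)*(d - 5)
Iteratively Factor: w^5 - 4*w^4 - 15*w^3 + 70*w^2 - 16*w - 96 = (w - 2)*(w^4 - 2*w^3 - 19*w^2 + 32*w + 48) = (w - 2)*(w + 1)*(w^3 - 3*w^2 - 16*w + 48) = (w - 4)*(w - 2)*(w + 1)*(w^2 + w - 12) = (w - 4)*(w - 2)*(w + 1)*(w + 4)*(w - 3)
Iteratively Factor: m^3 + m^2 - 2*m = (m)*(m^2 + m - 2) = m*(m + 2)*(m - 1)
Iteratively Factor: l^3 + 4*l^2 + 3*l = (l)*(l^2 + 4*l + 3) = l*(l + 1)*(l + 3)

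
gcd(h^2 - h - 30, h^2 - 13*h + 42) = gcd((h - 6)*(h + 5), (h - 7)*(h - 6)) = h - 6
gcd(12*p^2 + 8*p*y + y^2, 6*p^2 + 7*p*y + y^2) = 6*p + y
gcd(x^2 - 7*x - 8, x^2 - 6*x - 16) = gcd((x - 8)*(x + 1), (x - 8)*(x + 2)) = x - 8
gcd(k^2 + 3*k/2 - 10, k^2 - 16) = k + 4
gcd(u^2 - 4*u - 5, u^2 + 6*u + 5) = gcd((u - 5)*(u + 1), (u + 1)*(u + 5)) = u + 1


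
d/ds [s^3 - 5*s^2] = s*(3*s - 10)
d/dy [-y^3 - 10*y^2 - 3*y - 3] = -3*y^2 - 20*y - 3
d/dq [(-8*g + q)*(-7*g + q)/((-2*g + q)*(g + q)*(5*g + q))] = (542*g^4 - 468*g^3*q - 115*g^2*q^2 + 30*g*q^3 - q^4)/(100*g^6 + 140*g^5*q - 31*g^4*q^2 - 76*g^3*q^3 + 2*g^2*q^4 + 8*g*q^5 + q^6)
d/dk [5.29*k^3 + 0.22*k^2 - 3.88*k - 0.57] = 15.87*k^2 + 0.44*k - 3.88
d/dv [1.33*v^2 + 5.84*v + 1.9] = 2.66*v + 5.84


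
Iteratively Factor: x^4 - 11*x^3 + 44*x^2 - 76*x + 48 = (x - 2)*(x^3 - 9*x^2 + 26*x - 24) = (x - 2)^2*(x^2 - 7*x + 12) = (x - 4)*(x - 2)^2*(x - 3)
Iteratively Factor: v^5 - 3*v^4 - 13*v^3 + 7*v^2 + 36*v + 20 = (v + 1)*(v^4 - 4*v^3 - 9*v^2 + 16*v + 20) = (v - 5)*(v + 1)*(v^3 + v^2 - 4*v - 4) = (v - 5)*(v + 1)^2*(v^2 - 4) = (v - 5)*(v + 1)^2*(v + 2)*(v - 2)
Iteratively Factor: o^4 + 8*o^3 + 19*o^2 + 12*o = (o + 4)*(o^3 + 4*o^2 + 3*o) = o*(o + 4)*(o^2 + 4*o + 3) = o*(o + 1)*(o + 4)*(o + 3)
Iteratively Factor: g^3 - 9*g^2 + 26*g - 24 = (g - 3)*(g^2 - 6*g + 8) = (g - 3)*(g - 2)*(g - 4)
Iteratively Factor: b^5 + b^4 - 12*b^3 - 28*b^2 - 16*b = (b + 2)*(b^4 - b^3 - 10*b^2 - 8*b) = b*(b + 2)*(b^3 - b^2 - 10*b - 8) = b*(b + 2)^2*(b^2 - 3*b - 4) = b*(b - 4)*(b + 2)^2*(b + 1)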